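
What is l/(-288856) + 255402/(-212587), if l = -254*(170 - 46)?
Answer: -8384844995/7675878809 ≈ -1.0924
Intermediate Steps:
l = -31496 (l = -254*124 = -31496)
l/(-288856) + 255402/(-212587) = -31496/(-288856) + 255402/(-212587) = -31496*(-1/288856) + 255402*(-1/212587) = 3937/36107 - 255402/212587 = -8384844995/7675878809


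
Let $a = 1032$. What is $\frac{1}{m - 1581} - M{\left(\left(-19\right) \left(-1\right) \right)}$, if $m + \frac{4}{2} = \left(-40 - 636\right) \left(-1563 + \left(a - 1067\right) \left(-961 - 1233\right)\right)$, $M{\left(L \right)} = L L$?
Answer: $- \frac{18358667636}{50855035} \approx -361.0$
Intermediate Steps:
$M{\left(L \right)} = L^{2}$
$m = -50853454$ ($m = -2 + \left(-40 - 636\right) \left(-1563 + \left(1032 - 1067\right) \left(-961 - 1233\right)\right) = -2 - 676 \left(-1563 - -76790\right) = -2 - 676 \left(-1563 + 76790\right) = -2 - 50853452 = -50853454$)
$\frac{1}{m - 1581} - M{\left(\left(-19\right) \left(-1\right) \right)} = \frac{1}{-50853454 - 1581} - \left(\left(-19\right) \left(-1\right)\right)^{2} = \frac{1}{-50855035} - 19^{2} = - \frac{1}{50855035} - 361 = - \frac{18358667636}{50855035}$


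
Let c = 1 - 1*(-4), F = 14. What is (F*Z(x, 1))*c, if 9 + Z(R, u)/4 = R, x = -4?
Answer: -3640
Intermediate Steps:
Z(R, u) = -36 + 4*R
c = 5 (c = 1 + 4 = 5)
(F*Z(x, 1))*c = (14*(-36 + 4*(-4)))*5 = (14*(-36 - 16))*5 = (14*(-52))*5 = -728*5 = -3640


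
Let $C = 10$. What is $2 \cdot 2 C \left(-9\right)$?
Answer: $-360$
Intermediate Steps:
$2 \cdot 2 C \left(-9\right) = 2 \cdot 2 \cdot 10 \left(-9\right) = 4 \cdot 10 \left(-9\right) = 40 \left(-9\right) = -360$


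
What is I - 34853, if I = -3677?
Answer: -38530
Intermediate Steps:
I - 34853 = -3677 - 34853 = -38530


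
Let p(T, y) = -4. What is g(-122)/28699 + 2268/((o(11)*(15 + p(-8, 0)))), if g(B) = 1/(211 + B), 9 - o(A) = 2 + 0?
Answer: 6839375/232201 ≈ 29.455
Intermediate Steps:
o(A) = 7 (o(A) = 9 - (2 + 0) = 9 - 1*2 = 9 - 2 = 7)
g(-122)/28699 + 2268/((o(11)*(15 + p(-8, 0)))) = 1/((211 - 122)*28699) + 2268/((7*(15 - 4))) = (1/28699)/89 + 2268/((7*11)) = (1/89)*(1/28699) + 2268/77 = 1/2554211 + 2268*(1/77) = 1/2554211 + 324/11 = 6839375/232201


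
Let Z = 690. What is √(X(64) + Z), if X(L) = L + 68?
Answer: √822 ≈ 28.671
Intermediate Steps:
X(L) = 68 + L
√(X(64) + Z) = √((68 + 64) + 690) = √(132 + 690) = √822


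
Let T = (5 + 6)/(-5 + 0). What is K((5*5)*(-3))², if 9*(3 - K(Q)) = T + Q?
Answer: 271441/2025 ≈ 134.04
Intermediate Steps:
T = -11/5 (T = 11/(-5) = 11*(-⅕) = -11/5 ≈ -2.2000)
K(Q) = 146/45 - Q/9 (K(Q) = 3 - (-11/5 + Q)/9 = 3 + (11/45 - Q/9) = 146/45 - Q/9)
K((5*5)*(-3))² = (146/45 - 5*5*(-3)/9)² = (146/45 - 25*(-3)/9)² = (146/45 - ⅑*(-75))² = (146/45 + 25/3)² = (521/45)² = 271441/2025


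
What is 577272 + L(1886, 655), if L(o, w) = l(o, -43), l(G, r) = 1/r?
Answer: 24822695/43 ≈ 5.7727e+5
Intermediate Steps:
L(o, w) = -1/43 (L(o, w) = 1/(-43) = -1/43)
577272 + L(1886, 655) = 577272 - 1/43 = 24822695/43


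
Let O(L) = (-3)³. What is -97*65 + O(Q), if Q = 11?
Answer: -6332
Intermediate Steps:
O(L) = -27
-97*65 + O(Q) = -97*65 - 27 = -6305 - 27 = -6332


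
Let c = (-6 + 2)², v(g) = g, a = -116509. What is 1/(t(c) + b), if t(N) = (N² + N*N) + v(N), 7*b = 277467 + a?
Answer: 1/23522 ≈ 4.2513e-5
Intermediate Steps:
c = 16 (c = (-4)² = 16)
b = 22994 (b = (277467 - 116509)/7 = (⅐)*160958 = 22994)
t(N) = N + 2*N² (t(N) = (N² + N*N) + N = (N² + N²) + N = 2*N² + N = N + 2*N²)
1/(t(c) + b) = 1/(16*(1 + 2*16) + 22994) = 1/(16*(1 + 32) + 22994) = 1/(16*33 + 22994) = 1/(528 + 22994) = 1/23522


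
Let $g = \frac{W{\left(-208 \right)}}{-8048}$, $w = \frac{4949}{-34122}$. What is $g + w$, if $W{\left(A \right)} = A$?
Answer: $- \frac{2045761}{17163366} \approx -0.11919$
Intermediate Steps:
$w = - \frac{4949}{34122}$ ($w = 4949 \left(- \frac{1}{34122}\right) = - \frac{4949}{34122} \approx -0.14504$)
$g = \frac{13}{503}$ ($g = - \frac{208}{-8048} = \left(-208\right) \left(- \frac{1}{8048}\right) = \frac{13}{503} \approx 0.025845$)
$g + w = \frac{13}{503} - \frac{4949}{34122} = - \frac{2045761}{17163366}$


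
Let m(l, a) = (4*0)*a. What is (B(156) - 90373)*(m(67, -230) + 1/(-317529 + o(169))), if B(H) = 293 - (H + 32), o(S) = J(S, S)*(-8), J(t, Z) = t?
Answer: 90268/318881 ≈ 0.28308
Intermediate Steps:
o(S) = -8*S (o(S) = S*(-8) = -8*S)
m(l, a) = 0 (m(l, a) = 0*a = 0)
B(H) = 261 - H (B(H) = 293 - (32 + H) = 293 + (-32 - H) = 261 - H)
(B(156) - 90373)*(m(67, -230) + 1/(-317529 + o(169))) = ((261 - 1*156) - 90373)*(0 + 1/(-317529 - 8*169)) = ((261 - 156) - 90373)*(0 + 1/(-317529 - 1352)) = (105 - 90373)*(0 + 1/(-318881)) = -90268*(0 - 1/318881) = -90268*(-1/318881) = 90268/318881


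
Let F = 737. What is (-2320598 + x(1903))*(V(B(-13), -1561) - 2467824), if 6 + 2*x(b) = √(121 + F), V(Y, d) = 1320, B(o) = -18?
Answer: 5723771648904 - 1233252*√858 ≈ 5.7237e+12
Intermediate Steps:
x(b) = -3 + √858/2 (x(b) = -3 + √(121 + 737)/2 = -3 + √858/2)
(-2320598 + x(1903))*(V(B(-13), -1561) - 2467824) = (-2320598 + (-3 + √858/2))*(1320 - 2467824) = (-2320601 + √858/2)*(-2466504) = 5723771648904 - 1233252*√858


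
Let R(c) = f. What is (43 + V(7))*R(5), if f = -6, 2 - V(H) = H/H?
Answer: -264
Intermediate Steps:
V(H) = 1 (V(H) = 2 - H/H = 2 - 1*1 = 2 - 1 = 1)
R(c) = -6
(43 + V(7))*R(5) = (43 + 1)*(-6) = 44*(-6) = -264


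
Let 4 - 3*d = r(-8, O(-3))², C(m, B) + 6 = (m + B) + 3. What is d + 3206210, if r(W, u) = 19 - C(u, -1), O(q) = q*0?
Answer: 3206035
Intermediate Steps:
C(m, B) = -3 + B + m (C(m, B) = -6 + ((m + B) + 3) = -6 + ((B + m) + 3) = -6 + (3 + B + m) = -3 + B + m)
O(q) = 0
r(W, u) = 23 - u (r(W, u) = 19 - (-3 - 1 + u) = 19 - (-4 + u) = 19 + (4 - u) = 23 - u)
d = -175 (d = 4/3 - (23 - 1*0)²/3 = 4/3 - (23 + 0)²/3 = 4/3 - ⅓*23² = 4/3 - ⅓*529 = 4/3 - 529/3 = -175)
d + 3206210 = -175 + 3206210 = 3206035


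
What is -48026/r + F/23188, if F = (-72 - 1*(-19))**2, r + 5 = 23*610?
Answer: -5744549/1739100 ≈ -3.3032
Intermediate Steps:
r = 14025 (r = -5 + 23*610 = -5 + 14030 = 14025)
F = 2809 (F = (-72 + 19)**2 = (-53)**2 = 2809)
-48026/r + F/23188 = -48026/14025 + 2809/23188 = -48026*1/14025 + 2809*(1/23188) = -4366/1275 + 2809/23188 = -5744549/1739100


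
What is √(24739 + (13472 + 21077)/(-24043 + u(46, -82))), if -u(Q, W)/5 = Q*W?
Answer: 2*√166099196726/5183 ≈ 157.27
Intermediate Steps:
u(Q, W) = -5*Q*W
√(24739 + (13472 + 21077)/(-24043 + u(46, -82))) = √(24739 + (13472 + 21077)/(-24043 - 5*46*(-82))) = √(24739 + 34549/(-24043 + 18860)) = √(24739 + 34549/(-5183)) = √(24739 + 34549*(-1/5183)) = √(24739 - 34549/5183) = √(128187688/5183) = 2*√166099196726/5183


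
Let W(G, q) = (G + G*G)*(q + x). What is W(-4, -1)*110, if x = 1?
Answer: 0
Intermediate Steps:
W(G, q) = (1 + q)*(G + G²) (W(G, q) = (G + G*G)*(q + 1) = (G + G²)*(1 + q) = (1 + q)*(G + G²))
W(-4, -1)*110 = -4*(1 - 4 - 1 - 4*(-1))*110 = -4*(1 - 4 - 1 + 4)*110 = -4*0*110 = 0*110 = 0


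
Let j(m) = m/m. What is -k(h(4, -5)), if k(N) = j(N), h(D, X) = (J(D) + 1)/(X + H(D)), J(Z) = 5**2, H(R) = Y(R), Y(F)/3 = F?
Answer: -1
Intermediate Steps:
Y(F) = 3*F
H(R) = 3*R
J(Z) = 25
h(D, X) = 26/(X + 3*D) (h(D, X) = (25 + 1)/(X + 3*D) = 26/(X + 3*D))
j(m) = 1
k(N) = 1
-k(h(4, -5)) = -1*1 = -1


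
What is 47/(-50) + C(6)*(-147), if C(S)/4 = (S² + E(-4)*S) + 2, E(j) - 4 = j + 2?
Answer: -1470047/50 ≈ -29401.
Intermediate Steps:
E(j) = 6 + j (E(j) = 4 + (j + 2) = 4 + (2 + j) = 6 + j)
C(S) = 8 + 4*S² + 8*S (C(S) = 4*((S² + (6 - 4)*S) + 2) = 4*((S² + 2*S) + 2) = 4*(2 + S² + 2*S) = 8 + 4*S² + 8*S)
47/(-50) + C(6)*(-147) = 47/(-50) + (8 + 4*6² + 8*6)*(-147) = 47*(-1/50) + (8 + 4*36 + 48)*(-147) = -47/50 + (8 + 144 + 48)*(-147) = -47/50 + 200*(-147) = -47/50 - 29400 = -1470047/50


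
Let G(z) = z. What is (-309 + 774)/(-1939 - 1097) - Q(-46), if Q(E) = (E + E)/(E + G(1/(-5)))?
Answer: -45575/21252 ≈ -2.1445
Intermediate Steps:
Q(E) = 2*E/(-1/5 + E) (Q(E) = (E + E)/(E + 1/(-5)) = (2*E)/(E - 1/5) = (2*E)/(-1/5 + E) = 2*E/(-1/5 + E))
(-309 + 774)/(-1939 - 1097) - Q(-46) = (-309 + 774)/(-1939 - 1097) - 10*(-46)/(-1 + 5*(-46)) = 465/(-3036) - 10*(-46)/(-1 - 230) = 465*(-1/3036) - 10*(-46)/(-231) = -155/1012 - 10*(-46)*(-1)/231 = -155/1012 - 1*460/231 = -155/1012 - 460/231 = -45575/21252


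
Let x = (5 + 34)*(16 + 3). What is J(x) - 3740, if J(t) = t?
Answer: -2999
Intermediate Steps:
x = 741 (x = 39*19 = 741)
J(x) - 3740 = 741 - 3740 = -2999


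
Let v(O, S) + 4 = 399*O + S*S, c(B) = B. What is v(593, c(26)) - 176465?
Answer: 60814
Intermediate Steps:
v(O, S) = -4 + S² + 399*O (v(O, S) = -4 + (399*O + S*S) = -4 + (399*O + S²) = -4 + (S² + 399*O) = -4 + S² + 399*O)
v(593, c(26)) - 176465 = (-4 + 26² + 399*593) - 176465 = (-4 + 676 + 236607) - 176465 = 237279 - 176465 = 60814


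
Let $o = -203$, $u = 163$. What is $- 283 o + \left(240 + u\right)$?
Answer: $57852$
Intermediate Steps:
$- 283 o + \left(240 + u\right) = \left(-283\right) \left(-203\right) + \left(240 + 163\right) = 57449 + 403 = 57852$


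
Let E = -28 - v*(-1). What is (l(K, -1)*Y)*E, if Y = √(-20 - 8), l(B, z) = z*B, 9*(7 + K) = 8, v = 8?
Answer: -2200*I*√7/9 ≈ -646.74*I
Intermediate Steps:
K = -55/9 (K = -7 + (⅑)*8 = -7 + 8/9 = -55/9 ≈ -6.1111)
l(B, z) = B*z
Y = 2*I*√7 (Y = √(-28) = 2*I*√7 ≈ 5.2915*I)
E = -20 (E = -28 - 8*(-1) = -28 - 1*(-8) = -28 + 8 = -20)
(l(K, -1)*Y)*E = ((-55/9*(-1))*(2*I*√7))*(-20) = (55*(2*I*√7)/9)*(-20) = (110*I*√7/9)*(-20) = -2200*I*√7/9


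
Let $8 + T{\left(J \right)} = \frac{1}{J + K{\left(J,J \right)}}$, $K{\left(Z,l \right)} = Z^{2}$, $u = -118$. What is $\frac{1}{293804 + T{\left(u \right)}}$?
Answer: $\frac{13806}{4056147577} \approx 3.4037 \cdot 10^{-6}$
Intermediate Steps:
$T{\left(J \right)} = -8 + \frac{1}{J + J^{2}}$
$\frac{1}{293804 + T{\left(u \right)}} = \frac{1}{293804 + \frac{1 - -944 - 8 \left(-118\right)^{2}}{\left(-118\right) \left(1 - 118\right)}} = \frac{1}{293804 - \frac{1 + 944 - 111392}{118 \left(-117\right)}} = \frac{1}{293804 - - \frac{1 + 944 - 111392}{13806}} = \frac{1}{293804 - \left(- \frac{1}{13806}\right) \left(-110447\right)} = \frac{1}{293804 - \frac{110447}{13806}} = \frac{1}{\frac{4056147577}{13806}} = \frac{13806}{4056147577}$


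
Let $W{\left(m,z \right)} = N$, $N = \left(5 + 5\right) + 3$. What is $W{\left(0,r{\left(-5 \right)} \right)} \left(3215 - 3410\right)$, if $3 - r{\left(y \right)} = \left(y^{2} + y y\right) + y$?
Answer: $-2535$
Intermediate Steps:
$N = 13$ ($N = 10 + 3 = 13$)
$r{\left(y \right)} = 3 - y - 2 y^{2}$ ($r{\left(y \right)} = 3 - \left(\left(y^{2} + y y\right) + y\right) = 3 - \left(\left(y^{2} + y^{2}\right) + y\right) = 3 - \left(2 y^{2} + y\right) = 3 - \left(y + 2 y^{2}\right) = 3 - y - 2 y^{2}$)
$W{\left(m,z \right)} = 13$
$W{\left(0,r{\left(-5 \right)} \right)} \left(3215 - 3410\right) = 13 \left(3215 - 3410\right) = 13 \left(-195\right) = -2535$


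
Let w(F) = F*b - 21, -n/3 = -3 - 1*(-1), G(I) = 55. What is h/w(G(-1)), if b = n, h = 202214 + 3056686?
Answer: 1086300/103 ≈ 10547.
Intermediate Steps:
h = 3258900
n = 6 (n = -3*(-3 - 1*(-1)) = -3*(-3 + 1) = -3*(-2) = 6)
b = 6
w(F) = -21 + 6*F (w(F) = F*6 - 21 = 6*F - 21 = -21 + 6*F)
h/w(G(-1)) = 3258900/(-21 + 6*55) = 3258900/(-21 + 330) = 3258900/309 = 3258900*(1/309) = 1086300/103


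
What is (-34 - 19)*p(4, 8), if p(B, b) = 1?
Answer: -53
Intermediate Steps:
(-34 - 19)*p(4, 8) = (-34 - 19)*1 = -53*1 = -53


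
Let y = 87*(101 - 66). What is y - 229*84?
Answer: -16191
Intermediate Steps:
y = 3045 (y = 87*35 = 3045)
y - 229*84 = 3045 - 229*84 = 3045 - 19236 = -16191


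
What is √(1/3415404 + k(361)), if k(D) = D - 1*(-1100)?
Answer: √4260635583348495/1707702 ≈ 38.223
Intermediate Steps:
k(D) = 1100 + D (k(D) = D + 1100 = 1100 + D)
√(1/3415404 + k(361)) = √(1/3415404 + (1100 + 361)) = √(1/3415404 + 1461) = √(4989905245/3415404) = √4260635583348495/1707702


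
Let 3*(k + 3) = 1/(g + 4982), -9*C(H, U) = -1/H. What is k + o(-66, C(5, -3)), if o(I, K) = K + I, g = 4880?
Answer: -30611633/443790 ≈ -68.978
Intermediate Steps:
C(H, U) = 1/(9*H) (C(H, U) = -(-1)/(9*H) = 1/(9*H))
k = -88757/29586 (k = -3 + 1/(3*(4880 + 4982)) = -3 + (⅓)/9862 = -3 + (⅓)*(1/9862) = -3 + 1/29586 = -88757/29586 ≈ -3.0000)
o(I, K) = I + K
k + o(-66, C(5, -3)) = -88757/29586 + (-66 + (⅑)/5) = -88757/29586 + (-66 + (⅑)*(⅕)) = -88757/29586 + (-66 + 1/45) = -88757/29586 - 2969/45 = -30611633/443790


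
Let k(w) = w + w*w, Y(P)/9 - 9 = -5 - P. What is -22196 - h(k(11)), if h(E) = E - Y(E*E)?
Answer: -179108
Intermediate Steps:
Y(P) = 36 - 9*P (Y(P) = 81 + 9*(-5 - P) = 81 + (-45 - 9*P) = 36 - 9*P)
k(w) = w + w²
h(E) = -36 + E + 9*E² (h(E) = E - (36 - 9*E*E) = E - (36 - 9*E²) = E + (-36 + 9*E²) = -36 + E + 9*E²)
-22196 - h(k(11)) = -22196 - (-36 + 11*(1 + 11) + 9*(11*(1 + 11))²) = -22196 - (-36 + 11*12 + 9*(11*12)²) = -22196 - (-36 + 132 + 9*132²) = -22196 - (-36 + 132 + 9*17424) = -22196 - (-36 + 132 + 156816) = -22196 - 1*156912 = -22196 - 156912 = -179108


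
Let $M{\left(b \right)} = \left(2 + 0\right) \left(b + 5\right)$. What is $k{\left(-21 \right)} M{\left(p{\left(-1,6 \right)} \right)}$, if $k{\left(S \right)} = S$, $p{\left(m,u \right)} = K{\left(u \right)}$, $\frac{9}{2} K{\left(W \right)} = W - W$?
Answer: $-210$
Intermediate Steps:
$K{\left(W \right)} = 0$ ($K{\left(W \right)} = \frac{2 \left(W - W\right)}{9} = \frac{2}{9} \cdot 0 = 0$)
$p{\left(m,u \right)} = 0$
$M{\left(b \right)} = 10 + 2 b$ ($M{\left(b \right)} = 2 \left(5 + b\right) = 10 + 2 b$)
$k{\left(-21 \right)} M{\left(p{\left(-1,6 \right)} \right)} = - 21 \left(10 + 2 \cdot 0\right) = - 21 \left(10 + 0\right) = \left(-21\right) 10 = -210$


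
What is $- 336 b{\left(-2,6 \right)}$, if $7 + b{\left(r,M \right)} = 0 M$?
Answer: $2352$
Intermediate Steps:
$b{\left(r,M \right)} = -7$ ($b{\left(r,M \right)} = -7 + 0 M = -7 + 0 = -7$)
$- 336 b{\left(-2,6 \right)} = \left(-336\right) \left(-7\right) = 2352$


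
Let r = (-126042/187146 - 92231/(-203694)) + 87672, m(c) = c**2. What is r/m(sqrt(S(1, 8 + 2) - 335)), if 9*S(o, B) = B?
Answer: -557015596915551/2121336195530 ≈ -262.58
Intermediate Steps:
S(o, B) = B/9
r = 185671865638517/2117806518 (r = (-126042*1/187146 - 92231*(-1/203694)) + 87672 = (-21007/31191 + 92231/203694) + 87672 = -467407579/2117806518 + 87672 = 185671865638517/2117806518 ≈ 87672.)
r/m(sqrt(S(1, 8 + 2) - 335)) = 185671865638517/(2117806518*((sqrt((8 + 2)/9 - 335))**2)) = 185671865638517/(2117806518*((sqrt((1/9)*10 - 335))**2)) = 185671865638517/(2117806518*((sqrt(10/9 - 335))**2)) = 185671865638517/(2117806518*((sqrt(-3005/9))**2)) = 185671865638517/(2117806518*((I*sqrt(3005)/3)**2)) = 185671865638517/(2117806518*(-3005/9)) = (185671865638517/2117806518)*(-9/3005) = -557015596915551/2121336195530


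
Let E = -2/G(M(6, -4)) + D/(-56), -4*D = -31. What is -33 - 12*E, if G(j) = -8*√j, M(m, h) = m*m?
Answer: -1783/56 ≈ -31.839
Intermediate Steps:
M(m, h) = m²
D = 31/4 (D = -¼*(-31) = 31/4 ≈ 7.7500)
E = -65/672 (E = -2/((-8*√(6²))) + (31/4)/(-56) = -2/((-8*√36)) + (31/4)*(-1/56) = -2/((-8*6)) - 31/224 = -2/(-48) - 31/224 = -2*(-1/48) - 31/224 = 1/24 - 31/224 = -65/672 ≈ -0.096726)
-33 - 12*E = -33 - 12*(-65/672) = -33 + 65/56 = -1783/56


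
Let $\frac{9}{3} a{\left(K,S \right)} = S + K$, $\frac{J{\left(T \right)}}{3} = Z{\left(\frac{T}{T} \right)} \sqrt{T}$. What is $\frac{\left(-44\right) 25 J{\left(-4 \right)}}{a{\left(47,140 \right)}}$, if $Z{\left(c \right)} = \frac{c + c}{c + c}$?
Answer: $- \frac{1800 i}{17} \approx - 105.88 i$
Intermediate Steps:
$Z{\left(c \right)} = 1$ ($Z{\left(c \right)} = \frac{2 c}{2 c} = 2 c \frac{1}{2 c} = 1$)
$J{\left(T \right)} = 3 \sqrt{T}$ ($J{\left(T \right)} = 3 \cdot 1 \sqrt{T} = 3 \sqrt{T}$)
$a{\left(K,S \right)} = \frac{K}{3} + \frac{S}{3}$ ($a{\left(K,S \right)} = \frac{S + K}{3} = \frac{K + S}{3} = \frac{K}{3} + \frac{S}{3}$)
$\frac{\left(-44\right) 25 J{\left(-4 \right)}}{a{\left(47,140 \right)}} = \frac{\left(-44\right) 25 \cdot 3 \sqrt{-4}}{\frac{1}{3} \cdot 47 + \frac{1}{3} \cdot 140} = \frac{\left(-1100\right) 3 \cdot 2 i}{\frac{47}{3} + \frac{140}{3}} = \frac{\left(-1100\right) 6 i}{\frac{187}{3}} = - 6600 i \frac{3}{187} = - \frac{1800 i}{17}$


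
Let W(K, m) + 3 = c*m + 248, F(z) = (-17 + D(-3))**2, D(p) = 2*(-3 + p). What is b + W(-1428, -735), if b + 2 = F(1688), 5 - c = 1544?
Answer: 1132249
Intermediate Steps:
c = -1539 (c = 5 - 1*1544 = 5 - 1544 = -1539)
D(p) = -6 + 2*p
F(z) = 841 (F(z) = (-17 + (-6 + 2*(-3)))**2 = (-17 + (-6 - 6))**2 = (-17 - 12)**2 = (-29)**2 = 841)
b = 839 (b = -2 + 841 = 839)
W(K, m) = 245 - 1539*m (W(K, m) = -3 + (-1539*m + 248) = -3 + (248 - 1539*m) = 245 - 1539*m)
b + W(-1428, -735) = 839 + (245 - 1539*(-735)) = 839 + (245 + 1131165) = 839 + 1131410 = 1132249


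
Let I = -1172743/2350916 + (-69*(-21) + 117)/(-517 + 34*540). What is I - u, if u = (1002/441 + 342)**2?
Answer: -15347823728239581667/129491605858356 ≈ -1.1852e+5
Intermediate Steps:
I = -17243718893/41947394188 (I = -1172743*1/2350916 + (1449 + 117)/(-517 + 18360) = -1172743/2350916 + 1566/17843 = -17243718893/41947394188 ≈ -0.41108)
u = 2561169664/21609 (u = (1002*(1/441) + 342)**2 = (334/147 + 342)**2 = (50608/147)**2 = 2561169664/21609 ≈ 1.1852e+5)
I - u = -17243718893/41947394188 - 1*2561169664/21609 = -17243718893/41947394188 - 2561169664/21609 = -15347823728239581667/129491605858356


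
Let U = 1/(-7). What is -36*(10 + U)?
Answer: -2484/7 ≈ -354.86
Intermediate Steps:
U = -1/7 ≈ -0.14286
-36*(10 + U) = -36*(10 - 1/7) = -36*69/7 = -2484/7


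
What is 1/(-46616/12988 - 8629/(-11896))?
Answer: -38626312/110617621 ≈ -0.34919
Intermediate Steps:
1/(-46616/12988 - 8629/(-11896)) = 1/(-46616*1/12988 - 8629*(-1/11896)) = 1/(-11654/3247 + 8629/11896) = 1/(-110617621/38626312) = -38626312/110617621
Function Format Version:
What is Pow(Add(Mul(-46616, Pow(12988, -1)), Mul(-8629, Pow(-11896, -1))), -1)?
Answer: Rational(-38626312, 110617621) ≈ -0.34919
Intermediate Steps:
Pow(Add(Mul(-46616, Pow(12988, -1)), Mul(-8629, Pow(-11896, -1))), -1) = Pow(Add(Mul(-46616, Rational(1, 12988)), Mul(-8629, Rational(-1, 11896))), -1) = Pow(Add(Rational(-11654, 3247), Rational(8629, 11896)), -1) = Pow(Rational(-110617621, 38626312), -1) = Rational(-38626312, 110617621)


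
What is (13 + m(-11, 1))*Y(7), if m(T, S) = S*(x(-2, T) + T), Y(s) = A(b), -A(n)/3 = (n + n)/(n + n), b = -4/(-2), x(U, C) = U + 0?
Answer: 0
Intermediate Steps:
x(U, C) = U
b = 2 (b = -4*(-½) = 2)
A(n) = -3 (A(n) = -3*(n + n)/(n + n) = -3*2*n/(2*n) = -3*2*n*1/(2*n) = -3*1 = -3)
Y(s) = -3
m(T, S) = S*(-2 + T)
(13 + m(-11, 1))*Y(7) = (13 + 1*(-2 - 11))*(-3) = (13 + 1*(-13))*(-3) = (13 - 13)*(-3) = 0*(-3) = 0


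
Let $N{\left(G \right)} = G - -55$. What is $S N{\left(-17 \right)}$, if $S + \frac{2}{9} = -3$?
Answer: $- \frac{1102}{9} \approx -122.44$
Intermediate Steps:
$N{\left(G \right)} = 55 + G$ ($N{\left(G \right)} = G + 55 = 55 + G$)
$S = - \frac{29}{9}$ ($S = - \frac{2}{9} - 3 = - \frac{29}{9} \approx -3.2222$)
$S N{\left(-17 \right)} = - \frac{29 \left(55 - 17\right)}{9} = \left(- \frac{29}{9}\right) 38 = - \frac{1102}{9}$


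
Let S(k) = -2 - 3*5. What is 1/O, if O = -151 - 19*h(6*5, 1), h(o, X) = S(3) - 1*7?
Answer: 1/305 ≈ 0.0032787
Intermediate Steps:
S(k) = -17 (S(k) = -2 - 15 = -17)
h(o, X) = -24 (h(o, X) = -17 - 1*7 = -17 - 7 = -24)
O = 305 (O = -151 - 19*(-24) = -151 + 456 = 305)
1/O = 1/305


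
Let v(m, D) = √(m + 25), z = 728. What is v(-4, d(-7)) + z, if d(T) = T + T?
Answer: 728 + √21 ≈ 732.58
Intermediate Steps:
d(T) = 2*T
v(m, D) = √(25 + m)
v(-4, d(-7)) + z = √(25 - 4) + 728 = √21 + 728 = 728 + √21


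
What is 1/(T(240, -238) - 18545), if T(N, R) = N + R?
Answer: -1/18543 ≈ -5.3929e-5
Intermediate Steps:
1/(T(240, -238) - 18545) = 1/((240 - 238) - 18545) = 1/(2 - 18545) = 1/(-18543) = -1/18543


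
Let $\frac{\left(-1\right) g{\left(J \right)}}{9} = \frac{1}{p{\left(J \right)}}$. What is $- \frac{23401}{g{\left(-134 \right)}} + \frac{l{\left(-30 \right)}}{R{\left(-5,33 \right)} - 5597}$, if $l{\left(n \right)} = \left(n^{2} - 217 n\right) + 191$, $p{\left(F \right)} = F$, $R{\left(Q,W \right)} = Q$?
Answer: $- \frac{17566450277}{50418} \approx -3.4842 \cdot 10^{5}$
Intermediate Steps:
$l{\left(n \right)} = 191 + n^{2} - 217 n$
$g{\left(J \right)} = - \frac{9}{J}$
$- \frac{23401}{g{\left(-134 \right)}} + \frac{l{\left(-30 \right)}}{R{\left(-5,33 \right)} - 5597} = - \frac{23401}{\left(-9\right) \frac{1}{-134}} + \frac{191 + \left(-30\right)^{2} - -6510}{-5 - 5597} = - \frac{23401}{\left(-9\right) \left(- \frac{1}{134}\right)} + \frac{191 + 900 + 6510}{-5602} = - \frac{23401}{\frac{9}{134}} + 7601 \left(- \frac{1}{5602}\right) = \left(-23401\right) \frac{134}{9} - \frac{7601}{5602} = - \frac{3135734}{9} - \frac{7601}{5602} = - \frac{17566450277}{50418}$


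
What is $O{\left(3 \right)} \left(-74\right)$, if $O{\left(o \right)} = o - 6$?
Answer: $222$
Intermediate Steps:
$O{\left(o \right)} = -6 + o$ ($O{\left(o \right)} = o - 6 = -6 + o$)
$O{\left(3 \right)} \left(-74\right) = \left(-6 + 3\right) \left(-74\right) = \left(-3\right) \left(-74\right) = 222$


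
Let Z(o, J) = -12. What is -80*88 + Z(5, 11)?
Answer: -7052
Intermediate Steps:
-80*88 + Z(5, 11) = -80*88 - 12 = -7040 - 12 = -7052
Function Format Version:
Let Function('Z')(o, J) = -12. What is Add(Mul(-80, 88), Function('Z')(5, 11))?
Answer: -7052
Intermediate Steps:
Add(Mul(-80, 88), Function('Z')(5, 11)) = Add(Mul(-80, 88), -12) = Add(-7040, -12) = -7052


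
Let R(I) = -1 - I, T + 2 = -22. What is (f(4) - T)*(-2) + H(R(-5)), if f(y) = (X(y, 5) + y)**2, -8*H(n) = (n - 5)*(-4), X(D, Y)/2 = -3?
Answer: -113/2 ≈ -56.500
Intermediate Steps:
T = -24 (T = -2 - 22 = -24)
X(D, Y) = -6 (X(D, Y) = 2*(-3) = -6)
H(n) = -5/2 + n/2 (H(n) = -(n - 5)*(-4)/8 = -(-5 + n)*(-4)/8 = -(20 - 4*n)/8 = -5/2 + n/2)
f(y) = (-6 + y)**2
(f(4) - T)*(-2) + H(R(-5)) = ((-6 + 4)**2 - 1*(-24))*(-2) + (-5/2 + (-1 - 1*(-5))/2) = ((-2)**2 + 24)*(-2) + (-5/2 + (-1 + 5)/2) = (4 + 24)*(-2) + (-5/2 + (1/2)*4) = 28*(-2) + (-5/2 + 2) = -56 - 1/2 = -113/2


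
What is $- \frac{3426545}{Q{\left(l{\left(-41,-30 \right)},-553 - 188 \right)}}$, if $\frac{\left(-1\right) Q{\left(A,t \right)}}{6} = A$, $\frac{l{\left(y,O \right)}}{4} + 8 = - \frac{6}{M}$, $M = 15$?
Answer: $- \frac{17132725}{1008} \approx -16997.0$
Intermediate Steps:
$l{\left(y,O \right)} = - \frac{168}{5}$ ($l{\left(y,O \right)} = -32 + 4 \left(- \frac{6}{15}\right) = -32 + 4 \left(\left(-6\right) \frac{1}{15}\right) = -32 + 4 \left(- \frac{2}{5}\right) = -32 - \frac{8}{5} = - \frac{168}{5}$)
$Q{\left(A,t \right)} = - 6 A$
$- \frac{3426545}{Q{\left(l{\left(-41,-30 \right)},-553 - 188 \right)}} = - \frac{3426545}{\left(-6\right) \left(- \frac{168}{5}\right)} = - \frac{3426545}{\frac{1008}{5}} = \left(-3426545\right) \frac{5}{1008} = - \frac{17132725}{1008}$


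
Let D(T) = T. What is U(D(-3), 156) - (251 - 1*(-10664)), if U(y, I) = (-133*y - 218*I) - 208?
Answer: -44732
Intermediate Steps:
U(y, I) = -208 - 218*I - 133*y (U(y, I) = (-218*I - 133*y) - 208 = -208 - 218*I - 133*y)
U(D(-3), 156) - (251 - 1*(-10664)) = (-208 - 218*156 - 133*(-3)) - (251 - 1*(-10664)) = (-208 - 34008 + 399) - (251 + 10664) = -33817 - 1*10915 = -33817 - 10915 = -44732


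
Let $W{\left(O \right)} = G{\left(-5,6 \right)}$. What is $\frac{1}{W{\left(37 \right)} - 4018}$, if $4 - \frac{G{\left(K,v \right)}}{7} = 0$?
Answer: $- \frac{1}{3990} \approx -0.00025063$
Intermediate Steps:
$G{\left(K,v \right)} = 28$ ($G{\left(K,v \right)} = 28 - 0 = 28 + 0 = 28$)
$W{\left(O \right)} = 28$
$\frac{1}{W{\left(37 \right)} - 4018} = \frac{1}{28 - 4018} = \frac{1}{-3990} = - \frac{1}{3990}$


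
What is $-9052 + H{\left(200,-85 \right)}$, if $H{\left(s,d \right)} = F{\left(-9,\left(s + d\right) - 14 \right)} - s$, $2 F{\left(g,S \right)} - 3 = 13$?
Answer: $-9244$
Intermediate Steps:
$F{\left(g,S \right)} = 8$ ($F{\left(g,S \right)} = \frac{3}{2} + \frac{1}{2} \cdot 13 = \frac{3}{2} + \frac{13}{2} = 8$)
$H{\left(s,d \right)} = 8 - s$
$-9052 + H{\left(200,-85 \right)} = -9052 + \left(8 - 200\right) = -9052 - 192 = -9244$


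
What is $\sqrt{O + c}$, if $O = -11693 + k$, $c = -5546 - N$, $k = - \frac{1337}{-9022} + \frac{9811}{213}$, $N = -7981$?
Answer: $\frac{i \sqrt{34018011038349390}}{1921686} \approx 95.978 i$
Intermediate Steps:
$k = \frac{88799623}{1921686}$ ($k = \left(-1337\right) \left(- \frac{1}{9022}\right) + 9811 \cdot \frac{1}{213} = \frac{1337}{9022} + \frac{9811}{213} = \frac{88799623}{1921686} \approx 46.209$)
$c = 2435$ ($c = -5546 - -7981 = -5546 + 7981 = 2435$)
$O = - \frac{22381474775}{1921686}$ ($O = -11693 + \frac{88799623}{1921686} = - \frac{22381474775}{1921686} \approx -11647.0$)
$\sqrt{O + c} = \sqrt{- \frac{22381474775}{1921686} + 2435} = \sqrt{- \frac{17702169365}{1921686}} = \frac{i \sqrt{34018011038349390}}{1921686}$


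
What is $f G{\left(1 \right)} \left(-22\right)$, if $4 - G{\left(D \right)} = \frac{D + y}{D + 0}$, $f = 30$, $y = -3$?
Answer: $-3960$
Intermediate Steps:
$G{\left(D \right)} = 4 - \frac{-3 + D}{D}$ ($G{\left(D \right)} = 4 - \frac{D - 3}{D + 0} = 4 - \frac{-3 + D}{D}$)
$f G{\left(1 \right)} \left(-22\right) = 30 \left(3 + \frac{3}{1}\right) \left(-22\right) = 30 \left(3 + 3 \cdot 1\right) \left(-22\right) = 30 \left(3 + 3\right) \left(-22\right) = 30 \cdot 6 \left(-22\right) = 180 \left(-22\right) = -3960$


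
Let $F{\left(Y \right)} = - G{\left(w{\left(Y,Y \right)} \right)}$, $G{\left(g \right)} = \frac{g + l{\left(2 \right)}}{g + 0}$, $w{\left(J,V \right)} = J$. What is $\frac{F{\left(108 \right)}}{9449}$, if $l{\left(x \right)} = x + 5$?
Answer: $- \frac{115}{1020492} \approx -0.00011269$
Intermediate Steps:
$l{\left(x \right)} = 5 + x$
$G{\left(g \right)} = \frac{7 + g}{g}$ ($G{\left(g \right)} = \frac{g + \left(5 + 2\right)}{g + 0} = \frac{g + 7}{g} = \frac{7 + g}{g}$)
$F{\left(Y \right)} = - \frac{7 + Y}{Y}$
$\frac{F{\left(108 \right)}}{9449} = \frac{\frac{1}{108} \left(-7 - 108\right)}{9449} = \frac{-7 - 108}{108} \cdot \frac{1}{9449} = \frac{1}{108} \left(-115\right) \frac{1}{9449} = \left(- \frac{115}{108}\right) \frac{1}{9449} = - \frac{115}{1020492}$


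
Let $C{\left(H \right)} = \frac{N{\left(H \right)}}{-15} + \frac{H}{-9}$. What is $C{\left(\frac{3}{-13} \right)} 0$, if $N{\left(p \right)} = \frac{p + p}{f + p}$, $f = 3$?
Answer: $0$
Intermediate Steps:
$N{\left(p \right)} = \frac{2 p}{3 + p}$ ($N{\left(p \right)} = \frac{p + p}{3 + p} = \frac{2 p}{3 + p}$)
$C{\left(H \right)} = - \frac{H}{9} - \frac{2 H}{15 \left(3 + H\right)}$ ($C{\left(H \right)} = \frac{2 H \frac{1}{3 + H}}{-15} + \frac{H}{-9} = \frac{2 H}{3 + H} \left(- \frac{1}{15}\right) + H \left(- \frac{1}{9}\right) = - \frac{2 H}{15 \left(3 + H\right)} - \frac{H}{9} = - \frac{H}{9} - \frac{2 H}{15 \left(3 + H\right)}$)
$C{\left(\frac{3}{-13} \right)} 0 = \frac{\frac{3}{-13} \left(-21 - 5 \frac{3}{-13}\right)}{45 \left(3 + \frac{3}{-13}\right)} 0 = \frac{3 \left(- \frac{1}{13}\right) \left(-21 - 5 \cdot 3 \left(- \frac{1}{13}\right)\right)}{45 \left(3 + 3 \left(- \frac{1}{13}\right)\right)} 0 = \frac{1}{45} \left(- \frac{3}{13}\right) \frac{1}{3 - \frac{3}{13}} \left(-21 - - \frac{15}{13}\right) 0 = \frac{1}{45} \left(- \frac{3}{13}\right) \frac{1}{\frac{36}{13}} \left(-21 + \frac{15}{13}\right) 0 = \frac{1}{45} \left(- \frac{3}{13}\right) \frac{13}{36} \left(- \frac{258}{13}\right) 0 = \frac{43}{1170} \cdot 0 = 0$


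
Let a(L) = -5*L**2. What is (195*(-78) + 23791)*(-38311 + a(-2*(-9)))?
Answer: -342647911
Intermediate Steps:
(195*(-78) + 23791)*(-38311 + a(-2*(-9))) = (195*(-78) + 23791)*(-38311 - 5*(-2*(-9))**2) = (-15210 + 23791)*(-38311 - 5*18**2) = 8581*(-38311 - 5*324) = 8581*(-38311 - 1620) = 8581*(-39931) = -342647911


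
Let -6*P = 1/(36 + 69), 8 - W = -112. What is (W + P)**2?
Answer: 5715208801/396900 ≈ 14400.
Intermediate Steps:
W = 120 (W = 8 - 1*(-112) = 8 + 112 = 120)
P = -1/630 (P = -1/(6*(36 + 69)) = -1/6/105 = -1/6*1/105 = -1/630 ≈ -0.0015873)
(W + P)**2 = (120 - 1/630)**2 = (75599/630)**2 = 5715208801/396900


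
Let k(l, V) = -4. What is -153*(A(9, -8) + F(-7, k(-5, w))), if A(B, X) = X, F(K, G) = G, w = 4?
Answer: 1836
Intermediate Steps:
-153*(A(9, -8) + F(-7, k(-5, w))) = -153*(-8 - 4) = -153*(-12) = 1836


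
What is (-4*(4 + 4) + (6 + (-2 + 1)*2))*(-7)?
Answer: 196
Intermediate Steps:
(-4*(4 + 4) + (6 + (-2 + 1)*2))*(-7) = (-4*8 + (6 - 1*2))*(-7) = (-32 + (6 - 2))*(-7) = (-32 + 4)*(-7) = -28*(-7) = 196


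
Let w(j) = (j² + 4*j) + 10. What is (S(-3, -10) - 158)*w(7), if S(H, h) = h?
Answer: -14616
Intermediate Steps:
w(j) = 10 + j² + 4*j
(S(-3, -10) - 158)*w(7) = (-10 - 158)*(10 + 7² + 4*7) = -168*(10 + 49 + 28) = -168*87 = -14616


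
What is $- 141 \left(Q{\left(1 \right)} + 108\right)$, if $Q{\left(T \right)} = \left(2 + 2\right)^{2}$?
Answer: $-17484$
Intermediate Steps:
$Q{\left(T \right)} = 16$ ($Q{\left(T \right)} = 4^{2} = 16$)
$- 141 \left(Q{\left(1 \right)} + 108\right) = - 141 \left(16 + 108\right) = \left(-141\right) 124 = -17484$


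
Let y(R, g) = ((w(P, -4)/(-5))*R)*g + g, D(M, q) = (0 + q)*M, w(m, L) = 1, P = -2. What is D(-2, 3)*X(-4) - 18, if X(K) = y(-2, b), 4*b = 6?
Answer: -153/5 ≈ -30.600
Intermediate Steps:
b = 3/2 (b = (¼)*6 = 3/2 ≈ 1.5000)
D(M, q) = M*q (D(M, q) = q*M = M*q)
y(R, g) = g - R*g/5 (y(R, g) = ((1/(-5))*R)*g + g = ((1*(-⅕))*R)*g + g = (-R/5)*g + g = -R*g/5 + g = g - R*g/5)
X(K) = 21/10 (X(K) = (⅕)*(3/2)*(5 - 1*(-2)) = (⅕)*(3/2)*(5 + 2) = (⅕)*(3/2)*7 = 21/10)
D(-2, 3)*X(-4) - 18 = -2*3*(21/10) - 18 = -6*21/10 - 18 = -63/5 - 18 = -153/5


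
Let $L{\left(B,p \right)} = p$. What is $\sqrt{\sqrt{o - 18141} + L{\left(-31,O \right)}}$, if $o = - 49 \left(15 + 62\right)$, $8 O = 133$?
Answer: $\frac{\sqrt{266 + 16 i \sqrt{21914}}}{4} \approx 9.0992 + 8.1345 i$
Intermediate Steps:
$O = \frac{133}{8}$ ($O = \frac{1}{8} \cdot 133 = \frac{133}{8} \approx 16.625$)
$o = -3773$ ($o = \left(-49\right) 77 = -3773$)
$\sqrt{\sqrt{o - 18141} + L{\left(-31,O \right)}} = \sqrt{\sqrt{-3773 - 18141} + \frac{133}{8}} = \sqrt{\sqrt{-21914} + \frac{133}{8}} = \sqrt{i \sqrt{21914} + \frac{133}{8}} = \sqrt{\frac{133}{8} + i \sqrt{21914}}$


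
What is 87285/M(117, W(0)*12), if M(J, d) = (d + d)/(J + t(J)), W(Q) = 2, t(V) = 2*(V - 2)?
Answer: 10095965/16 ≈ 6.3100e+5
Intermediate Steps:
t(V) = -4 + 2*V (t(V) = 2*(-2 + V) = -4 + 2*V)
M(J, d) = 2*d/(-4 + 3*J) (M(J, d) = (d + d)/(J + (-4 + 2*J)) = (2*d)/(-4 + 3*J) = 2*d/(-4 + 3*J))
87285/M(117, W(0)*12) = 87285/((2*(2*12)/(-4 + 3*117))) = 87285/((2*24/(-4 + 351))) = 87285/((2*24/347)) = 87285/((2*24*(1/347))) = 87285/(48/347) = 87285*(347/48) = 10095965/16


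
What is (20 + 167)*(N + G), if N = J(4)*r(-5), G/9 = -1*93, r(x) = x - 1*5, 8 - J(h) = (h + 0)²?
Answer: -141559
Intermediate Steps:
J(h) = 8 - h² (J(h) = 8 - (h + 0)² = 8 - h²)
r(x) = -5 + x (r(x) = x - 5 = -5 + x)
G = -837 (G = 9*(-1*93) = 9*(-93) = -837)
N = 80 (N = (8 - 1*4²)*(-5 - 5) = (8 - 1*16)*(-10) = (8 - 16)*(-10) = -8*(-10) = 80)
(20 + 167)*(N + G) = (20 + 167)*(80 - 837) = 187*(-757) = -141559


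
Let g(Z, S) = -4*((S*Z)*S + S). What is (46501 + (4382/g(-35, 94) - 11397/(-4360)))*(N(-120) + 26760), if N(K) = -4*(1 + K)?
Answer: 19401066659390499/15317770 ≈ 1.2666e+9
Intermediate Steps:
N(K) = -4 - 4*K
g(Z, S) = -4*S - 4*Z*S² (g(Z, S) = -4*(Z*S² + S) = -4*(S + Z*S²) = -4*S - 4*Z*S²)
(46501 + (4382/g(-35, 94) - 11397/(-4360)))*(N(-120) + 26760) = (46501 + (4382/((-4*94*(1 + 94*(-35)))) - 11397/(-4360)))*((-4 - 4*(-120)) + 26760) = (46501 + (4382/((-4*94*(1 - 3290))) - 11397*(-1/4360)))*((-4 + 480) + 26760) = (46501 + (4382/((-4*94*(-3289))) + 11397/4360))*(476 + 26760) = (46501 + (4382/1236664 + 11397/4360))*27236 = (46501 + (4382*(1/1236664) + 11397/4360))*27236 = (46501 + (2191/618332 + 11397/4360))*27236 = (46501 + 1764170641/673981880)*27236 = (31342595572521/673981880)*27236 = 19401066659390499/15317770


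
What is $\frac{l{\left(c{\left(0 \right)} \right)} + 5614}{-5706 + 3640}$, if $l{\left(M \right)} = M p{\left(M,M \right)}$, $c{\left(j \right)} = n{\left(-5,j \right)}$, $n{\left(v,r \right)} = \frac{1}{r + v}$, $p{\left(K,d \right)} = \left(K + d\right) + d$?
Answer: $- \frac{140353}{51650} \approx -2.7174$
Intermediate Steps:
$p{\left(K,d \right)} = K + 2 d$
$c{\left(j \right)} = \frac{1}{-5 + j}$ ($c{\left(j \right)} = \frac{1}{j - 5} = \frac{1}{-5 + j}$)
$l{\left(M \right)} = 3 M^{2}$ ($l{\left(M \right)} = M \left(M + 2 M\right) = M 3 M = 3 M^{2}$)
$\frac{l{\left(c{\left(0 \right)} \right)} + 5614}{-5706 + 3640} = \frac{3 \left(\frac{1}{-5 + 0}\right)^{2} + 5614}{-5706 + 3640} = \frac{3 \left(\frac{1}{-5}\right)^{2} + 5614}{-2066} = \left(3 \left(- \frac{1}{5}\right)^{2} + 5614\right) \left(- \frac{1}{2066}\right) = \left(3 \cdot \frac{1}{25} + 5614\right) \left(- \frac{1}{2066}\right) = \left(\frac{3}{25} + 5614\right) \left(- \frac{1}{2066}\right) = \frac{140353}{25} \left(- \frac{1}{2066}\right) = - \frac{140353}{51650}$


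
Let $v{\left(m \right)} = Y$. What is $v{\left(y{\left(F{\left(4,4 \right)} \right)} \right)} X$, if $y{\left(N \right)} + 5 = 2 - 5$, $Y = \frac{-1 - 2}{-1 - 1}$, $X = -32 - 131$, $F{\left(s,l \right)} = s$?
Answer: $- \frac{489}{2} \approx -244.5$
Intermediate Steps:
$X = -163$ ($X = -32 - 131 = -163$)
$Y = \frac{3}{2}$ ($Y = - \frac{3}{-2} = \left(-3\right) \left(- \frac{1}{2}\right) = \frac{3}{2} \approx 1.5$)
$y{\left(N \right)} = -8$ ($y{\left(N \right)} = -5 + \left(2 - 5\right) = -5 - 3 = -8$)
$v{\left(m \right)} = \frac{3}{2}$
$v{\left(y{\left(F{\left(4,4 \right)} \right)} \right)} X = \frac{3}{2} \left(-163\right) = - \frac{489}{2}$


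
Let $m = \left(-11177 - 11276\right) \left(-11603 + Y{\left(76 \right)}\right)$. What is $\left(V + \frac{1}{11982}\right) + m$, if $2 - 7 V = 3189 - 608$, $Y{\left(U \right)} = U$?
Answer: $\frac{21707879720323}{83874} \approx 2.5882 \cdot 10^{8}$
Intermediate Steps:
$m = 258815731$ ($m = \left(-11177 - 11276\right) \left(-11603 + 76\right) = \left(-22453\right) \left(-11527\right) = 258815731$)
$V = - \frac{2579}{7}$ ($V = \frac{2}{7} - \frac{3189 - 608}{7} = \frac{2}{7} - \frac{2581}{7} = - \frac{2579}{7} \approx -368.43$)
$\left(V + \frac{1}{11982}\right) + m = \left(- \frac{2579}{7} + \frac{1}{11982}\right) + 258815731 = - \frac{30901571}{83874} + 258815731 = \frac{21707879720323}{83874}$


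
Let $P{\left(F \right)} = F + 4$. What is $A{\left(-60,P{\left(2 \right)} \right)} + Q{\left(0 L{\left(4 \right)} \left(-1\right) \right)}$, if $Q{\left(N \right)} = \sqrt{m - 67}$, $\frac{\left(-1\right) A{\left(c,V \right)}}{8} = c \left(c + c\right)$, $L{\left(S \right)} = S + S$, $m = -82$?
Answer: $-57600 + i \sqrt{149} \approx -57600.0 + 12.207 i$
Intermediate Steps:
$L{\left(S \right)} = 2 S$
$P{\left(F \right)} = 4 + F$
$A{\left(c,V \right)} = - 16 c^{2}$ ($A{\left(c,V \right)} = - 8 c \left(c + c\right) = - 8 c 2 c = - 8 \cdot 2 c^{2} = - 16 c^{2}$)
$Q{\left(N \right)} = i \sqrt{149}$ ($Q{\left(N \right)} = \sqrt{-82 - 67} = \sqrt{-149} = i \sqrt{149}$)
$A{\left(-60,P{\left(2 \right)} \right)} + Q{\left(0 L{\left(4 \right)} \left(-1\right) \right)} = - 16 \left(-60\right)^{2} + i \sqrt{149} = \left(-16\right) 3600 + i \sqrt{149} = -57600 + i \sqrt{149}$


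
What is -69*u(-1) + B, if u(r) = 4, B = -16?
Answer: -292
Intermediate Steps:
-69*u(-1) + B = -69*4 - 16 = -276 - 16 = -292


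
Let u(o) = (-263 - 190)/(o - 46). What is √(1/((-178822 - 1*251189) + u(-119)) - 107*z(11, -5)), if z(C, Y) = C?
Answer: I*√658347859176773502/23650454 ≈ 34.307*I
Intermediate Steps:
u(o) = -453/(-46 + o)
√(1/((-178822 - 1*251189) + u(-119)) - 107*z(11, -5)) = √(1/((-178822 - 1*251189) - 453/(-46 - 119)) - 107*11) = √(1/((-178822 - 251189) - 453/(-165)) - 1177) = √(1/(-430011 - 453*(-1/165)) - 1177) = √(1/(-430011 + 151/55) - 1177) = √(1/(-23650454/55) - 1177) = √(-55/23650454 - 1177) = √(-27836584413/23650454) = I*√658347859176773502/23650454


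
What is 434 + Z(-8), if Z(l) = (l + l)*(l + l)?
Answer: 690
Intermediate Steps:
Z(l) = 4*l**2 (Z(l) = (2*l)*(2*l) = 4*l**2)
434 + Z(-8) = 434 + 4*(-8)**2 = 434 + 4*64 = 434 + 256 = 690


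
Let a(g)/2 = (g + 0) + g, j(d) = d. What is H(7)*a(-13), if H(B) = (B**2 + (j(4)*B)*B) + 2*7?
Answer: -13468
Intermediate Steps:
a(g) = 4*g (a(g) = 2*((g + 0) + g) = 2*(g + g) = 2*(2*g) = 4*g)
H(B) = 14 + 5*B**2 (H(B) = (B**2 + (4*B)*B) + 2*7 = (B**2 + 4*B**2) + 14 = 5*B**2 + 14 = 14 + 5*B**2)
H(7)*a(-13) = (14 + 5*7**2)*(4*(-13)) = (14 + 5*49)*(-52) = (14 + 245)*(-52) = 259*(-52) = -13468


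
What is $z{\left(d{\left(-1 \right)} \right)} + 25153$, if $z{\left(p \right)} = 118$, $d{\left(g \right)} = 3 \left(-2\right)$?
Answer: $25271$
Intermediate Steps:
$d{\left(g \right)} = -6$
$z{\left(d{\left(-1 \right)} \right)} + 25153 = 118 + 25153 = 25271$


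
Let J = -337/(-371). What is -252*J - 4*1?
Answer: -12344/53 ≈ -232.91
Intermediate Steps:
J = 337/371 (J = -337*(-1/371) = 337/371 ≈ 0.90836)
-252*J - 4*1 = -252*337/371 - 4*1 = -12132/53 - 4 = -12344/53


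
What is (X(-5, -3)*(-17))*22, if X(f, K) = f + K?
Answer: 2992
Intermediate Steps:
X(f, K) = K + f
(X(-5, -3)*(-17))*22 = ((-3 - 5)*(-17))*22 = -8*(-17)*22 = 136*22 = 2992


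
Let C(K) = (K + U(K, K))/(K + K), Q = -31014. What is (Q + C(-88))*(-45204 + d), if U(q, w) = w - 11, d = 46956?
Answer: -108669333/2 ≈ -5.4335e+7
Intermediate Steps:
U(q, w) = -11 + w
C(K) = (-11 + 2*K)/(2*K) (C(K) = (K + (-11 + K))/(K + K) = (-11 + 2*K)/((2*K)) = (-11 + 2*K)*(1/(2*K)) = (-11 + 2*K)/(2*K))
(Q + C(-88))*(-45204 + d) = (-31014 + (-11/2 - 88)/(-88))*(-45204 + 46956) = (-31014 - 1/88*(-187/2))*1752 = (-31014 + 17/16)*1752 = -496207/16*1752 = -108669333/2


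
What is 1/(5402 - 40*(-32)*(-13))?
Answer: -1/11238 ≈ -8.8984e-5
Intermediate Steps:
1/(5402 - 40*(-32)*(-13)) = 1/(5402 + 1280*(-13)) = 1/(5402 - 16640) = 1/(-11238) = -1/11238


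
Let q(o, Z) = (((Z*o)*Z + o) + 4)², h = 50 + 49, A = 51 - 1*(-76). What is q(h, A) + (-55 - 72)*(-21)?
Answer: 2550006574543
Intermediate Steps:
A = 127 (A = 51 + 76 = 127)
h = 99
q(o, Z) = (4 + o + o*Z²)² (q(o, Z) = ((o*Z² + o) + 4)² = ((o + o*Z²) + 4)² = (4 + o + o*Z²)²)
q(h, A) + (-55 - 72)*(-21) = (4 + 99 + 99*127²)² + (-55 - 72)*(-21) = (4 + 99 + 99*16129)² - 127*(-21) = (4 + 99 + 1596771)² + 2667 = 1596874² + 2667 = 2550006571876 + 2667 = 2550006574543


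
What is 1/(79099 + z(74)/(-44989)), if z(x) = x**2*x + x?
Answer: 44989/3558179613 ≈ 1.2644e-5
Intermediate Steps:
z(x) = x + x**3 (z(x) = x**3 + x = x + x**3)
1/(79099 + z(74)/(-44989)) = 1/(79099 + (74 + 74**3)/(-44989)) = 1/(79099 + (74 + 405224)*(-1/44989)) = 1/(79099 + 405298*(-1/44989)) = 1/(79099 - 405298/44989) = 1/(3558179613/44989) = 44989/3558179613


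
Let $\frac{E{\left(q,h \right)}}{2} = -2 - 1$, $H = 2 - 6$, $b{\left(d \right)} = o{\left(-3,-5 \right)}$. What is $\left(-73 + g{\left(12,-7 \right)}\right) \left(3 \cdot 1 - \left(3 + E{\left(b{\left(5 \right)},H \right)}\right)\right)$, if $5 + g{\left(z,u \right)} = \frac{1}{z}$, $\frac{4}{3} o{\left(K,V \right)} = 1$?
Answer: $- \frac{935}{2} \approx -467.5$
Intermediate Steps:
$o{\left(K,V \right)} = \frac{3}{4}$ ($o{\left(K,V \right)} = \frac{3}{4} \cdot 1 = \frac{3}{4}$)
$b{\left(d \right)} = \frac{3}{4}$
$g{\left(z,u \right)} = -5 + \frac{1}{z}$
$H = -4$ ($H = 2 - 6 = -4$)
$E{\left(q,h \right)} = -6$ ($E{\left(q,h \right)} = 2 \left(-2 - 1\right) = 2 \left(-3\right) = -6$)
$\left(-73 + g{\left(12,-7 \right)}\right) \left(3 \cdot 1 - \left(3 + E{\left(b{\left(5 \right)},H \right)}\right)\right) = \left(-73 - \left(5 - \frac{1}{12}\right)\right) \left(3 \cdot 1 - -3\right) = \left(-73 + \left(-5 + \frac{1}{12}\right)\right) \left(3 + \left(-3 + 6\right)\right) = \left(-73 - \frac{59}{12}\right) \left(3 + 3\right) = \left(- \frac{935}{12}\right) 6 = - \frac{935}{2}$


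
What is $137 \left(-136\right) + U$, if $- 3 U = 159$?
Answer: $-18685$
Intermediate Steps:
$U = -53$ ($U = \left(- \frac{1}{3}\right) 159 = -53$)
$137 \left(-136\right) + U = 137 \left(-136\right) - 53 = -18632 - 53 = -18685$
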